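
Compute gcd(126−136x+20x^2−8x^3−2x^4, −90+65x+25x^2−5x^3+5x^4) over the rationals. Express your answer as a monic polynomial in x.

−9+11x−3x^2+x^3

Euclidean algorithm in ℚ[x]:
  −2x^4−8x^3+20x^2−136x+126 = (−2/5)(5x^4−5x^3+25x^2+65x−90) + (−10x^3+30x^2−110x+90)
  5x^4−5x^3+25x^2+65x−90 = (−(1/2)x−1)(−10x^3+30x^2−110x+90) + (0)
Last nonzero remainder: −10x^3+30x^2−110x+90. Dividing through by −10 gives the monic gcd x^3−3x^2+11x−9.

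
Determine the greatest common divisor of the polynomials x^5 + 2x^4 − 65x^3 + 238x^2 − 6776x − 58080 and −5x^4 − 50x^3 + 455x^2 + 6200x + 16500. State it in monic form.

By polynomial division,
  x^5 + 2x^4 − 65x^3 + 238x^2 − 6776x − 58080 = (−(1/5)x + 8/5)(−5x^4 − 50x^3 + 455x^2 + 6200x + 16500) + (106x^3 + 750x^2 − 13396x − 84480)
  −5x^4 − 50x^3 + 455x^2 + 6200x + 16500 = (−(5/106)x − 775/5618)(106x^3 + 750x^2 − 13396x − 84480) + (−(206250/2809)x^2 + (1031250/2809)x + 13612500/2809)
  106x^3 + 750x^2 − 13396x − 84480 = (−(148877/103125)x − 359552/20625)(−(206250/2809)x^2 + (1031250/2809)x + 13612500/2809) + (0)
Last nonzero remainder: −(206250/2809)x^2 + (1031250/2809)x + 13612500/2809. Dividing through by −206250/2809 gives the monic gcd x^2 − 5x − 66.

x^2 − 5x − 66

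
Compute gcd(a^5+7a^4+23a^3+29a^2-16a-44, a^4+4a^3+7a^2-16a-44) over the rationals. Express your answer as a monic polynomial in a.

a^3+6a^2+19a+22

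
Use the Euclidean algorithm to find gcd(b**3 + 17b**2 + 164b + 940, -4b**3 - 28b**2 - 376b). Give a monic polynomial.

Apply the Euclidean algorithm:
  b**3 + 17b**2 + 164b + 940 = (-1/4)(-4b**3 - 28b**2 - 376b) + (10b**2 + 70b + 940)
  -4b**3 - 28b**2 - 376b = (-(2/5)b)(10b**2 + 70b + 940) + (0)
Last nonzero remainder: 10b**2 + 70b + 940. Dividing through by 10 gives the monic gcd b**2 + 7b + 94.

b**2 + 7b + 94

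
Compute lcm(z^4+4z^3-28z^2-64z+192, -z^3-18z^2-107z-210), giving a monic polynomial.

By polynomial division,
  z^4+4z^3-28z^2-64z+192 = (-z+14)(-z^3-18z^2-107z-210) + (117z^2+1224z+3132)
  -z^3-18z^2-107z-210 = (-(1/117)z-98/1521)(117z^2+1224z+3132) + (-(231/169)z-1386/169)
  117z^2+1224z+3132 = (-(6591/77)z-29406/77)(-(231/169)z-1386/169) + (0)
Last nonzero remainder: -(231/169)z-1386/169. Dividing through by -231/169 gives the monic gcd z+6.
Then lcm(f, g) = f·g / gcd(f, g); expanding and making the result monic gives the answer.

z^6+16z^5+55z^4-260z^3-1556z^2+64z+6720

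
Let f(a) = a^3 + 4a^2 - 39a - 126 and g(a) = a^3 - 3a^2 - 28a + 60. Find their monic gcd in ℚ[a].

a - 6

Euclidean algorithm in ℚ[a]:
  a^3 + 4a^2 - 39a - 126 = (a^3 - 3a^2 - 28a + 60) + (7a^2 - 11a - 186)
  a^3 - 3a^2 - 28a + 60 = ((1/7)a - 10/49)(7a^2 - 11a - 186) + (-(180/49)a + 1080/49)
  7a^2 - 11a - 186 = (-(343/180)a - 1519/180)(-(180/49)a + 1080/49) + (0)
Last nonzero remainder: -(180/49)a + 1080/49. Dividing through by -180/49 gives the monic gcd a - 6.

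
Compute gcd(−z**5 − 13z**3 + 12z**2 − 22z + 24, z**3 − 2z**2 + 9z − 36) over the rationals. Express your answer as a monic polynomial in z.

By polynomial division,
  −z**5 − 13z**3 + 12z**2 − 22z + 24 = (−z**2 − 2z − 8)(z**3 − 2z**2 + 9z − 36) + (−22z**2 − 22z − 264)
  z**3 − 2z**2 + 9z − 36 = (−(1/22)z + 3/22)(−22z**2 − 22z − 264) + (0)
Last nonzero remainder: −22z**2 − 22z − 264. Dividing through by −22 gives the monic gcd z**2 + z + 12.

z**2 + z + 12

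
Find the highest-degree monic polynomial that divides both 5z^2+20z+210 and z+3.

By polynomial division,
  5z^2+20z+210 = (5z+5)(z+3) + (195)
  z+3 = ((1/195)z+1/65)(195) + (0)
The last nonzero remainder is the constant 195, so the polynomials are coprime and gcd = 1.

1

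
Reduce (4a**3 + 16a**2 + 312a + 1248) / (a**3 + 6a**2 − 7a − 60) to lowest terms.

(4a**2 + 312)/(a**2 + 2a − 15)

By polynomial division,
  4a**3 + 16a**2 + 312a + 1248 = (4)(a**3 + 6a**2 − 7a − 60) + (−8a**2 + 340a + 1488)
  a**3 + 6a**2 − 7a − 60 = (−(1/8)a − 97/16)(−8a**2 + 340a + 1488) + ((8961/4)a + 8961)
  −8a**2 + 340a + 1488 = (−(32/8961)a + 496/2987)((8961/4)a + 8961) + (0)
Last nonzero remainder: (8961/4)a + 8961. Dividing through by 8961/4 gives the monic gcd a + 4.
Cancel a + 4 from numerator and denominator to get the reduced form.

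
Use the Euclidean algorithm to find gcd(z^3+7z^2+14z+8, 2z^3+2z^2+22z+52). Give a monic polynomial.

Apply the Euclidean algorithm:
  z^3+7z^2+14z+8 = (1/2)(2z^3+2z^2+22z+52) + (6z^2+3z-18)
  2z^3+2z^2+22z+52 = ((1/3)z+1/6)(6z^2+3z-18) + ((55/2)z+55)
  6z^2+3z-18 = ((12/55)z-18/55)((55/2)z+55) + (0)
Last nonzero remainder: (55/2)z+55. Dividing through by 55/2 gives the monic gcd z+2.

z+2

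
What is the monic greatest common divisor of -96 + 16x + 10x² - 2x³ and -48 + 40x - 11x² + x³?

16 - 8x + x²

By polynomial division,
  -2x³ + 10x² + 16x - 96 = (-2)(x³ - 11x² + 40x - 48) + (-12x² + 96x - 192)
  x³ - 11x² + 40x - 48 = (-(1/12)x + 1/4)(-12x² + 96x - 192) + (0)
Last nonzero remainder: -12x² + 96x - 192. Dividing through by -12 gives the monic gcd x² - 8x + 16.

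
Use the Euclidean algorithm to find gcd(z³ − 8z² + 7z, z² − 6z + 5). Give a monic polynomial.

Apply the Euclidean algorithm:
  z³ − 8z² + 7z = (z − 2)(z² − 6z + 5) + (−10z + 10)
  z² − 6z + 5 = (−(1/10)z + 1/2)(−10z + 10) + (0)
Last nonzero remainder: −10z + 10. Dividing through by −10 gives the monic gcd z − 1.

z − 1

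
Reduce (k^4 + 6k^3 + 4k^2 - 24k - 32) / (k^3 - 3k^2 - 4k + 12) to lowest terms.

(k^2 + 6k + 8)/(k - 3)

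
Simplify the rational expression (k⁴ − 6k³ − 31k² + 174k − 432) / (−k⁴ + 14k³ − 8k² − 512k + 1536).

(−k² + 4k − 9)/(k² − 12k + 32)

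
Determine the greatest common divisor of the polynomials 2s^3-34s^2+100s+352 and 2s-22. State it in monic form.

By polynomial division,
  2s^3-34s^2+100s+352 = (s^2-6s-16)(2s-22) + (0)
Last nonzero remainder: 2s-22. Dividing through by 2 gives the monic gcd s-11.

s-11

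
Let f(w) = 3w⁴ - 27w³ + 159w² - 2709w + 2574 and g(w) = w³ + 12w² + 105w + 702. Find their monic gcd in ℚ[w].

Repeated division with remainder:
  3w⁴ - 27w³ + 159w² - 2709w + 2574 = (3w - 63)(w³ + 12w² + 105w + 702) + (600w² + 1800w + 46800)
  w³ + 12w² + 105w + 702 = ((1/600)w + 3/200)(600w² + 1800w + 46800) + (0)
Last nonzero remainder: 600w² + 1800w + 46800. Dividing through by 600 gives the monic gcd w² + 3w + 78.

w² + 3w + 78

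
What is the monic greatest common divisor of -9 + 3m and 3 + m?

1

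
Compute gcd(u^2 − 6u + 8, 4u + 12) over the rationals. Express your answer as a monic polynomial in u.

1

Apply the Euclidean algorithm:
  u^2 − 6u + 8 = ((1/4)u − 9/4)(4u + 12) + (35)
  4u + 12 = ((4/35)u + 12/35)(35) + (0)
The last nonzero remainder is the constant 35, so the polynomials are coprime and gcd = 1.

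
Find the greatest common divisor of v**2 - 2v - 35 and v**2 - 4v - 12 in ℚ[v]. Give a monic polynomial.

Repeated division with remainder:
  v**2 - 2v - 35 = (v**2 - 4v - 12) + (2v - 23)
  v**2 - 4v - 12 = ((1/2)v + 15/4)(2v - 23) + (297/4)
  2v - 23 = ((8/297)v - 92/297)(297/4) + (0)
The last nonzero remainder is the constant 297/4, so the polynomials are coprime and gcd = 1.

1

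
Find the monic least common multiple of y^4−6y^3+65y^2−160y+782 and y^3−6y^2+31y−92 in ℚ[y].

y^5−10y^4+89y^3−420y^2+1422y−3128

Apply the Euclidean algorithm:
  y^4−6y^3+65y^2−160y+782 = (y)(y^3−6y^2+31y−92) + (34y^2−68y+782)
  y^3−6y^2+31y−92 = ((1/34)y−2/17)(34y^2−68y+782) + (0)
Last nonzero remainder: 34y^2−68y+782. Dividing through by 34 gives the monic gcd y^2−2y+23.
Then lcm(f, g) = f·g / gcd(f, g); expanding and making the result monic gives the answer.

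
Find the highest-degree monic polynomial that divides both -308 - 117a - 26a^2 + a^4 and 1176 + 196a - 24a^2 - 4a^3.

-7 + a

Repeated division with remainder:
  a^4 - 26a^2 - 117a - 308 = (-(1/4)a + 3/2)(-4a^3 - 24a^2 + 196a + 1176) + (59a^2 - 117a - 2072)
  -4a^3 - 24a^2 + 196a + 1176 = (-(4/59)a - 1884/3481)(59a^2 - 117a - 2072) + (-(27144/3481)a + 190008/3481)
  59a^2 - 117a - 2072 = (-(205379/27144)a - 128797/3393)(-(27144/3481)a + 190008/3481) + (0)
Last nonzero remainder: -(27144/3481)a + 190008/3481. Dividing through by -27144/3481 gives the monic gcd a - 7.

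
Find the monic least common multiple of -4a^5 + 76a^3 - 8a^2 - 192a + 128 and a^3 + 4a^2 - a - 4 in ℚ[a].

Euclidean algorithm in ℚ[a]:
  -4a^5 + 76a^3 - 8a^2 - 192a + 128 = (-4a^2 + 16a + 8)(a^3 + 4a^2 - a - 4) + (-40a^2 - 120a + 160)
  a^3 + 4a^2 - a - 4 = (-(1/40)a - 1/40)(-40a^2 - 120a + 160) + (0)
Last nonzero remainder: -40a^2 - 120a + 160. Dividing through by -40 gives the monic gcd a^2 + 3a - 4.
Then lcm(f, g) = f·g / gcd(f, g); expanding and making the result monic gives the answer.

a^6 + a^5 - 19a^4 - 17a^3 + 50a^2 + 16a - 32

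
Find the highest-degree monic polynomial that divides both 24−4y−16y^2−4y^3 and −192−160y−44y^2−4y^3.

3+y

Euclidean algorithm in ℚ[y]:
  −4y^3−16y^2−4y+24 = (−4y^3−44y^2−160y−192) + (28y^2+156y+216)
  −4y^3−44y^2−160y−192 = (−(1/7)y−38/49)(28y^2+156y+216) + (−(400/49)y−1200/49)
  28y^2+156y+216 = (−(343/100)y−441/50)(−(400/49)y−1200/49) + (0)
Last nonzero remainder: −(400/49)y−1200/49. Dividing through by −400/49 gives the monic gcd y+3.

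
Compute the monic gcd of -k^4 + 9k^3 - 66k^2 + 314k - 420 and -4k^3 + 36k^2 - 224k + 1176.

Repeated division with remainder:
  -k^4 + 9k^3 - 66k^2 + 314k - 420 = ((1/4)k)(-4k^3 + 36k^2 - 224k + 1176) + (-10k^2 + 20k - 420)
  -4k^3 + 36k^2 - 224k + 1176 = ((2/5)k - 14/5)(-10k^2 + 20k - 420) + (0)
Last nonzero remainder: -10k^2 + 20k - 420. Dividing through by -10 gives the monic gcd k^2 - 2k + 42.

k^2 - 2k + 42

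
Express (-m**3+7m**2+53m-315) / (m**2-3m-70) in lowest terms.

(-m**2+14m-45)/(m-10)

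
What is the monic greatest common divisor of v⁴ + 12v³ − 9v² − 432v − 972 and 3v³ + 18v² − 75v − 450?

v + 6

By polynomial division,
  v⁴ + 12v³ − 9v² − 432v − 972 = ((1/3)v + 2)(3v³ + 18v² − 75v − 450) + (−20v² − 132v − 72)
  3v³ + 18v² − 75v − 450 = (−(3/20)v + 9/100)(−20v² − 132v − 72) + (−(1848/25)v − 11088/25)
  −20v² − 132v − 72 = ((125/462)v + 25/154)(−(1848/25)v − 11088/25) + (0)
Last nonzero remainder: −(1848/25)v − 11088/25. Dividing through by −1848/25 gives the monic gcd v + 6.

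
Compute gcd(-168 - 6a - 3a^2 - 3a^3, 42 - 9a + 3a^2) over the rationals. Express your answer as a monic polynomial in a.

14 - 3a + a^2

Euclidean algorithm in ℚ[a]:
  -3a^3 - 3a^2 - 6a - 168 = (-a - 4)(3a^2 - 9a + 42) + (0)
Last nonzero remainder: 3a^2 - 9a + 42. Dividing through by 3 gives the monic gcd a^2 - 3a + 14.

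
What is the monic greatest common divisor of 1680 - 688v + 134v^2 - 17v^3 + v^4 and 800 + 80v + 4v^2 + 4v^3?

Apply the Euclidean algorithm:
  v^4 - 17v^3 + 134v^2 - 688v + 1680 = ((1/4)v - 9/2)(4v^3 + 4v^2 + 80v + 800) + (132v^2 - 528v + 5280)
  4v^3 + 4v^2 + 80v + 800 = ((1/33)v + 5/33)(132v^2 - 528v + 5280) + (0)
Last nonzero remainder: 132v^2 - 528v + 5280. Dividing through by 132 gives the monic gcd v^2 - 4v + 40.

40 - 4v + v^2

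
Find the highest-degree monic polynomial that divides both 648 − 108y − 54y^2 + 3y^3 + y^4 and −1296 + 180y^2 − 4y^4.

Repeated division with remainder:
  y^4 + 3y^3 − 54y^2 − 108y + 648 = (−1/4)(−4y^4 + 180y^2 − 1296) + (3y^3 − 9y^2 − 108y + 324)
  −4y^4 + 180y^2 − 1296 = (−(4/3)y − 4)(3y^3 − 9y^2 − 108y + 324) + (0)
Last nonzero remainder: 3y^3 − 9y^2 − 108y + 324. Dividing through by 3 gives the monic gcd y^3 − 3y^2 − 36y + 108.

108 − 36y − 3y^2 + y^3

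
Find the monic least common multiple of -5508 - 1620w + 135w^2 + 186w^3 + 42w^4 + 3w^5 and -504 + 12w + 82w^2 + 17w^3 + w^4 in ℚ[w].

25704 - 1620w - 5166w^2 - 1183w^3 + 159w^4 + 118w^5 + 19w^6 + w^7

Apply the Euclidean algorithm:
  3w^5 + 42w^4 + 186w^3 + 135w^2 - 1620w - 5508 = (3w - 9)(w^4 + 17w^3 + 82w^2 + 12w - 504) + (93w^3 + 837w^2 - 10044)
  w^4 + 17w^3 + 82w^2 + 12w - 504 = ((1/93)w + 8/93)(93w^3 + 837w^2 - 10044) + (10w^2 + 120w + 360)
  93w^3 + 837w^2 - 10044 = ((93/10)w - 279/10)(10w^2 + 120w + 360) + (0)
Last nonzero remainder: 10w^2 + 120w + 360. Dividing through by 10 gives the monic gcd w^2 + 12w + 36.
Then lcm(f, g) = f·g / gcd(f, g); expanding and making the result monic gives the answer.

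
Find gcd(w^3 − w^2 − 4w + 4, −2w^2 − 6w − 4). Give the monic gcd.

w + 2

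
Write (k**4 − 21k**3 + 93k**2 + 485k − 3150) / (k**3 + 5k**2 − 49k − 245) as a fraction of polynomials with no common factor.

(k**2 − 19k + 90)/(k + 7)

By polynomial division,
  k**4 − 21k**3 + 93k**2 + 485k − 3150 = (k − 26)(k**3 + 5k**2 − 49k − 245) + (272k**2 − 544k − 9520)
  k**3 + 5k**2 − 49k − 245 = ((1/272)k + 7/272)(272k**2 − 544k − 9520) + (0)
Last nonzero remainder: 272k**2 − 544k − 9520. Dividing through by 272 gives the monic gcd k**2 − 2k − 35.
Cancel k**2 − 2k − 35 from numerator and denominator to get the reduced form.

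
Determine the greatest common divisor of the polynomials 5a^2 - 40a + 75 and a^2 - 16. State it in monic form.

Repeated division with remainder:
  5a^2 - 40a + 75 = (5)(a^2 - 16) + (-40a + 155)
  a^2 - 16 = (-(1/40)a - 31/320)(-40a + 155) + (-63/64)
  -40a + 155 = ((2560/63)a - 9920/63)(-63/64) + (0)
The last nonzero remainder is the constant -63/64, so the polynomials are coprime and gcd = 1.

1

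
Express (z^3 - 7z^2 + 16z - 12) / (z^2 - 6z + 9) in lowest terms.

By polynomial division,
  z^3 - 7z^2 + 16z - 12 = (z - 1)(z^2 - 6z + 9) + (z - 3)
  z^2 - 6z + 9 = (z - 3)(z - 3) + (0)
The last nonzero remainder z - 3 is already monic.
Cancel z - 3 from numerator and denominator to get the reduced form.

(z^2 - 4z + 4)/(z - 3)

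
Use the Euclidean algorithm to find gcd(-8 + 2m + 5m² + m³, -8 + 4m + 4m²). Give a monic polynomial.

-2 + m + m²

By polynomial division,
  m³ + 5m² + 2m - 8 = ((1/4)m + 1)(4m² + 4m - 8) + (0)
Last nonzero remainder: 4m² + 4m - 8. Dividing through by 4 gives the monic gcd m² + m - 2.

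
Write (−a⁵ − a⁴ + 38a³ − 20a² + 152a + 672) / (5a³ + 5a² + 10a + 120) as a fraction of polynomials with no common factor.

Repeated division with remainder:
  −a⁵ − a⁴ + 38a³ − 20a² + 152a + 672 = (−(1/5)a² + 8)(5a³ + 5a² + 10a + 120) + (−36a² + 72a − 288)
  5a³ + 5a² + 10a + 120 = (−(5/36)a − 5/12)(−36a² + 72a − 288) + (0)
Last nonzero remainder: −36a² + 72a − 288. Dividing through by −36 gives the monic gcd a² − 2a + 8.
Cancel a² − 2a + 8 from numerator and denominator to get the reduced form.

(−a³ − 3a² + 40a + 84)/(5a + 15)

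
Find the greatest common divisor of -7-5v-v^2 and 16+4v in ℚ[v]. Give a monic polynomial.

1

By polynomial division,
  -v^2-5v-7 = (-(1/4)v-1/4)(4v+16) + (-3)
  4v+16 = (-(4/3)v-16/3)(-3) + (0)
The last nonzero remainder is the constant -3, so the polynomials are coprime and gcd = 1.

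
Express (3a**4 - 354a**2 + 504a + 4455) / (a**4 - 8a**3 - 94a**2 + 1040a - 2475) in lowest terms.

Apply the Euclidean algorithm:
  3a**4 - 354a**2 + 504a + 4455 = (3)(a**4 - 8a**3 - 94a**2 + 1040a - 2475) + (24a**3 - 72a**2 - 2616a + 11880)
  a**4 - 8a**3 - 94a**2 + 1040a - 2475 = ((1/24)a - 5/24)(24a**3 - 72a**2 - 2616a + 11880) + (0)
Last nonzero remainder: 24a**3 - 72a**2 - 2616a + 11880. Dividing through by 24 gives the monic gcd a**3 - 3a**2 - 109a + 495.
Cancel a**3 - 3a**2 - 109a + 495 from numerator and denominator to get the reduced form.

(3a + 9)/(a - 5)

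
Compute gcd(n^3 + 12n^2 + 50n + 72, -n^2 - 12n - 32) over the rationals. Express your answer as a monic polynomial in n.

n + 4

By polynomial division,
  n^3 + 12n^2 + 50n + 72 = (-n)(-n^2 - 12n - 32) + (18n + 72)
  -n^2 - 12n - 32 = (-(1/18)n - 4/9)(18n + 72) + (0)
Last nonzero remainder: 18n + 72. Dividing through by 18 gives the monic gcd n + 4.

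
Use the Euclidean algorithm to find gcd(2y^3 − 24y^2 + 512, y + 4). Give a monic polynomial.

y + 4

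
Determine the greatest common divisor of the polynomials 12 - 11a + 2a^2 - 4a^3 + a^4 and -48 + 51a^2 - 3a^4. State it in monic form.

4 - 5a + a^2

By polynomial division,
  a^4 - 4a^3 + 2a^2 - 11a + 12 = (-1/3)(-3a^4 + 51a^2 - 48) + (-4a^3 + 19a^2 - 11a - 4)
  -3a^4 + 51a^2 - 48 = ((3/4)a + 57/16)(-4a^3 + 19a^2 - 11a - 4) + (-(135/16)a^2 + (675/16)a - 135/4)
  -4a^3 + 19a^2 - 11a - 4 = ((64/135)a + 16/135)(-(135/16)a^2 + (675/16)a - 135/4) + (0)
Last nonzero remainder: -(135/16)a^2 + (675/16)a - 135/4. Dividing through by -135/16 gives the monic gcd a^2 - 5a + 4.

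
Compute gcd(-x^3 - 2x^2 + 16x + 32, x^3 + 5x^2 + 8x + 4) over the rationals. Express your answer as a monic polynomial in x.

Euclidean algorithm in ℚ[x]:
  -x^3 - 2x^2 + 16x + 32 = (-1)(x^3 + 5x^2 + 8x + 4) + (3x^2 + 24x + 36)
  x^3 + 5x^2 + 8x + 4 = ((1/3)x - 1)(3x^2 + 24x + 36) + (20x + 40)
  3x^2 + 24x + 36 = ((3/20)x + 9/10)(20x + 40) + (0)
Last nonzero remainder: 20x + 40. Dividing through by 20 gives the monic gcd x + 2.

x + 2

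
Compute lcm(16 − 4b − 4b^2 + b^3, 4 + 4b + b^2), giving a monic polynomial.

Apply the Euclidean algorithm:
  b^3 − 4b^2 − 4b + 16 = (b − 8)(b^2 + 4b + 4) + (24b + 48)
  b^2 + 4b + 4 = ((1/24)b + 1/12)(24b + 48) + (0)
Last nonzero remainder: 24b + 48. Dividing through by 24 gives the monic gcd b + 2.
Then lcm(f, g) = f·g / gcd(f, g); expanding and making the result monic gives the answer.

32 + 8b − 12b^2 − 2b^3 + b^4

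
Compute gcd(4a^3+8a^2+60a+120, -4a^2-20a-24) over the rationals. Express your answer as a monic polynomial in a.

a+2

Repeated division with remainder:
  4a^3+8a^2+60a+120 = (-a+3)(-4a^2-20a-24) + (96a+192)
  -4a^2-20a-24 = (-(1/24)a-1/8)(96a+192) + (0)
Last nonzero remainder: 96a+192. Dividing through by 96 gives the monic gcd a+2.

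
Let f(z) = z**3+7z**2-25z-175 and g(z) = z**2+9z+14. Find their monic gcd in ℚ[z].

z+7

Repeated division with remainder:
  z**3+7z**2-25z-175 = (z-2)(z**2+9z+14) + (-21z-147)
  z**2+9z+14 = (-(1/21)z-2/21)(-21z-147) + (0)
Last nonzero remainder: -21z-147. Dividing through by -21 gives the monic gcd z+7.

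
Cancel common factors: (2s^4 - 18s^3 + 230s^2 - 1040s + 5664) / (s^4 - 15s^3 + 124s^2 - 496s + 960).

(2s^2 - 2s + 118)/(s^2 - 7s + 20)

Repeated division with remainder:
  2s^4 - 18s^3 + 230s^2 - 1040s + 5664 = (2)(s^4 - 15s^3 + 124s^2 - 496s + 960) + (12s^3 - 18s^2 - 48s + 3744)
  s^4 - 15s^3 + 124s^2 - 496s + 960 = ((1/12)s - 9/8)(12s^3 - 18s^2 - 48s + 3744) + ((431/4)s^2 - 862s + 5172)
  12s^3 - 18s^2 - 48s + 3744 = ((48/431)s + 312/431)((431/4)s^2 - 862s + 5172) + (0)
Last nonzero remainder: (431/4)s^2 - 862s + 5172. Dividing through by 431/4 gives the monic gcd s^2 - 8s + 48.
Cancel s^2 - 8s + 48 from numerator and denominator to get the reduced form.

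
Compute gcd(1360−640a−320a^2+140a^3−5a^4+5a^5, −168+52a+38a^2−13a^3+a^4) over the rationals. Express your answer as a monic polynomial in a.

By polynomial division,
  5a^5−5a^4+140a^3−320a^2−640a+1360 = (5a+60)(a^4−13a^3+38a^2+52a−168) + (730a^3−2860a^2−2920a+11440)
  a^4−13a^3+38a^2+52a−168 = ((1/730)a−663/53290)(730a^3−2860a^2−2920a+11440) + ((34200/5329)a^2−136800/5329)
  730a^3−2860a^2−2920a+11440 = ((389017/3420)a−762047/1710)((34200/5329)a^2−136800/5329) + (0)
Last nonzero remainder: (34200/5329)a^2−136800/5329. Dividing through by 34200/5329 gives the monic gcd a^2−4.

−4+a^2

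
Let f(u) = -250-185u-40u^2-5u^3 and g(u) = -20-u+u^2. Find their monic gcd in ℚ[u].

Repeated division with remainder:
  -5u^3-40u^2-185u-250 = (-5u-45)(u^2-u-20) + (-330u-1150)
  u^2-u-20 = (-(1/330)u+74/5445)(-330u-1150) + (-4760/1089)
  -330u-1150 = ((35937/476)u+125235/476)(-4760/1089) + (0)
The last nonzero remainder is the constant -4760/1089, so the polynomials are coprime and gcd = 1.

1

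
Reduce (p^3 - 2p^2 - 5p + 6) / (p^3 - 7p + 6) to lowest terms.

(p^2 - p - 6)/(p^2 + p - 6)

Repeated division with remainder:
  p^3 - 2p^2 - 5p + 6 = (p^3 - 7p + 6) + (-2p^2 + 2p)
  p^3 - 7p + 6 = (-(1/2)p - 1/2)(-2p^2 + 2p) + (-6p + 6)
  -2p^2 + 2p = ((1/3)p)(-6p + 6) + (0)
Last nonzero remainder: -6p + 6. Dividing through by -6 gives the monic gcd p - 1.
Cancel p - 1 from numerator and denominator to get the reduced form.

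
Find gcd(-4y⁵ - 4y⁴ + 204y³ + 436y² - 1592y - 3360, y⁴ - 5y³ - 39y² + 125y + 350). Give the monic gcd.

y³ - 39y - 70

Repeated division with remainder:
  -4y⁵ - 4y⁴ + 204y³ + 436y² - 1592y - 3360 = (-4y - 24)(y⁴ - 5y³ - 39y² + 125y + 350) + (-72y³ + 2808y + 5040)
  y⁴ - 5y³ - 39y² + 125y + 350 = (-(1/72)y + 5/72)(-72y³ + 2808y + 5040) + (0)
Last nonzero remainder: -72y³ + 2808y + 5040. Dividing through by -72 gives the monic gcd y³ - 39y - 70.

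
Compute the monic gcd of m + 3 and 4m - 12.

1

By polynomial division,
  m + 3 = (1/4)(4m - 12) + (6)
  4m - 12 = ((2/3)m - 2)(6) + (0)
The last nonzero remainder is the constant 6, so the polynomials are coprime and gcd = 1.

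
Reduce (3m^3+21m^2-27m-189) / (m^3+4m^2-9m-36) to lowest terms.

(3m+21)/(m+4)

Euclidean algorithm in ℚ[m]:
  3m^3+21m^2-27m-189 = (3)(m^3+4m^2-9m-36) + (9m^2-81)
  m^3+4m^2-9m-36 = ((1/9)m+4/9)(9m^2-81) + (0)
Last nonzero remainder: 9m^2-81. Dividing through by 9 gives the monic gcd m^2-9.
Cancel m^2-9 from numerator and denominator to get the reduced form.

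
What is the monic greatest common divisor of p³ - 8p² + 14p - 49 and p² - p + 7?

Repeated division with remainder:
  p³ - 8p² + 14p - 49 = (p - 7)(p² - p + 7) + (0)
The last nonzero remainder p² - p + 7 is already monic.

p² - p + 7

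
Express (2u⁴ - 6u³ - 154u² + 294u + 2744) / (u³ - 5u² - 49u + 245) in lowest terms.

Euclidean algorithm in ℚ[u]:
  2u⁴ - 6u³ - 154u² + 294u + 2744 = (2u + 4)(u³ - 5u² - 49u + 245) + (-36u² + 1764)
  u³ - 5u² - 49u + 245 = (-(1/36)u + 5/36)(-36u² + 1764) + (0)
Last nonzero remainder: -36u² + 1764. Dividing through by -36 gives the monic gcd u² - 49.
Cancel u² - 49 from numerator and denominator to get the reduced form.

(2u² - 6u - 56)/(u - 5)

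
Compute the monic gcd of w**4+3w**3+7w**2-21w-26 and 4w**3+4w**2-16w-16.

Euclidean algorithm in ℚ[w]:
  w**4+3w**3+7w**2-21w-26 = ((1/4)w+1/2)(4w**3+4w**2-16w-16) + (9w**2-9w-18)
  4w**3+4w**2-16w-16 = ((4/9)w+8/9)(9w**2-9w-18) + (0)
Last nonzero remainder: 9w**2-9w-18. Dividing through by 9 gives the monic gcd w**2-w-2.

w**2-w-2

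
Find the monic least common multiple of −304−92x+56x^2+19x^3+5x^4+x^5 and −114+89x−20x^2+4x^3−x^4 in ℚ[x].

Repeated division with remainder:
  x^5+5x^4+19x^3+56x^2−92x−304 = (−x−9)(−x^4+4x^3−20x^2+89x−114) + (35x^3−35x^2+595x−1330)
  −x^4+4x^3−20x^2+89x−114 = (−(1/35)x+3/35)(35x^3−35x^2+595x−1330) + (0)
Last nonzero remainder: 35x^3−35x^2+595x−1330. Dividing through by 35 gives the monic gcd x^3−x^2+17x−38.
Then lcm(f, g) = f·g / gcd(f, g); expanding and making the result monic gives the answer.

912−28x−260x^2−x^3+4x^4+2x^5+x^6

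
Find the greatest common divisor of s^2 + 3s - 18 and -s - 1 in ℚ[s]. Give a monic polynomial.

1

Euclidean algorithm in ℚ[s]:
  s^2 + 3s - 18 = (-s - 2)(-s - 1) + (-20)
  -s - 1 = ((1/20)s + 1/20)(-20) + (0)
The last nonzero remainder is the constant -20, so the polynomials are coprime and gcd = 1.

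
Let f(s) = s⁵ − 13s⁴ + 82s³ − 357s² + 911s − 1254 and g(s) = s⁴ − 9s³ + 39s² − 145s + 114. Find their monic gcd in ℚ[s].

Repeated division with remainder:
  s⁵ − 13s⁴ + 82s³ − 357s² + 911s − 1254 = (s − 4)(s⁴ − 9s³ + 39s² − 145s + 114) + (7s³ − 56s² + 217s − 798)
  s⁴ − 9s³ + 39s² − 145s + 114 = ((1/7)s − 1/7)(7s³ − 56s² + 217s − 798) + (0)
Last nonzero remainder: 7s³ − 56s² + 217s − 798. Dividing through by 7 gives the monic gcd s³ − 8s² + 31s − 114.

s³ − 8s² + 31s − 114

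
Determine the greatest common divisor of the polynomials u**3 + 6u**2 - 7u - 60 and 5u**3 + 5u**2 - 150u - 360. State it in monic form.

u + 4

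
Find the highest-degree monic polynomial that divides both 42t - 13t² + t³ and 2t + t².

Apply the Euclidean algorithm:
  t³ - 13t² + 42t = (t - 15)(t² + 2t) + (72t)
  t² + 2t = ((1/72)t + 1/36)(72t) + (0)
Last nonzero remainder: 72t. Dividing through by 72 gives the monic gcd t.

t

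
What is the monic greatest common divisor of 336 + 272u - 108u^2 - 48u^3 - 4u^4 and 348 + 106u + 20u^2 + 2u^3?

6 + u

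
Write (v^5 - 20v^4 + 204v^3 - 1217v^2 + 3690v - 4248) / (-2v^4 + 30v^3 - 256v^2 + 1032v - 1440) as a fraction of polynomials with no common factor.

By polynomial division,
  v^5 - 20v^4 + 204v^3 - 1217v^2 + 3690v - 4248 = (-(1/2)v + 5/2)(-2v^4 + 30v^3 - 256v^2 + 1032v - 1440) + (v^3 - 61v^2 + 390v - 648)
  -2v^4 + 30v^3 - 256v^2 + 1032v - 1440 = (-2v - 92)(v^3 - 61v^2 + 390v - 648) + (-5088v^2 + 35616v - 61056)
  v^3 - 61v^2 + 390v - 648 = (-(1/5088)v + 9/848)(-5088v^2 + 35616v - 61056) + (0)
Last nonzero remainder: -5088v^2 + 35616v - 61056. Dividing through by -5088 gives the monic gcd v^2 - 7v + 12.
Cancel v^2 - 7v + 12 from numerator and denominator to get the reduced form.

(-v^3 + 13v^2 - 101v + 354)/(2v^2 - 16v + 120)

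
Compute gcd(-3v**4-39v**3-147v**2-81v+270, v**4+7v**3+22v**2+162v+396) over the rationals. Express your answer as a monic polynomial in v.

v**2+9v+18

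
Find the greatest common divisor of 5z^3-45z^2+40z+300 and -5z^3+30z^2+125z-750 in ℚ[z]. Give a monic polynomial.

z^2-11z+30

Apply the Euclidean algorithm:
  5z^3-45z^2+40z+300 = (-1)(-5z^3+30z^2+125z-750) + (-15z^2+165z-450)
  -5z^3+30z^2+125z-750 = ((1/3)z+5/3)(-15z^2+165z-450) + (0)
Last nonzero remainder: -15z^2+165z-450. Dividing through by -15 gives the monic gcd z^2-11z+30.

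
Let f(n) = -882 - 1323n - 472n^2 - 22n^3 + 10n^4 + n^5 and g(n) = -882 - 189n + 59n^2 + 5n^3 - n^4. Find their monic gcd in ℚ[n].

Euclidean algorithm in ℚ[n]:
  n^5 + 10n^4 - 22n^3 - 472n^2 - 1323n - 882 = (-n - 15)(-n^4 + 5n^3 + 59n^2 - 189n - 882) + (112n^3 + 224n^2 - 5040n - 14112)
  -n^4 + 5n^3 + 59n^2 - 189n - 882 = (-(1/112)n + 1/16)(112n^3 + 224n^2 - 5040n - 14112) + (0)
Last nonzero remainder: 112n^3 + 224n^2 - 5040n - 14112. Dividing through by 112 gives the monic gcd n^3 + 2n^2 - 45n - 126.

-126 - 45n + 2n^2 + n^3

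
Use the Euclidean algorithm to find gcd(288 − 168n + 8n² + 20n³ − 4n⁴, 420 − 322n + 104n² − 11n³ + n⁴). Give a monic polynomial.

6 − 4n + n²

By polynomial division,
  −4n⁴ + 20n³ + 8n² − 168n + 288 = (−4)(n⁴ − 11n³ + 104n² − 322n + 420) + (−24n³ + 424n² − 1456n + 1968)
  n⁴ − 11n³ + 104n² − 322n + 420 = (−(1/24)n − 5/18)(−24n³ + 424n² − 1456n + 1968) + ((1450/9)n² − (5800/9)n + 2900/3)
  −24n³ + 424n² − 1456n + 1968 = (−(108/725)n + 1476/725)((1450/9)n² − (5800/9)n + 2900/3) + (0)
Last nonzero remainder: (1450/9)n² − (5800/9)n + 2900/3. Dividing through by 1450/9 gives the monic gcd n² − 4n + 6.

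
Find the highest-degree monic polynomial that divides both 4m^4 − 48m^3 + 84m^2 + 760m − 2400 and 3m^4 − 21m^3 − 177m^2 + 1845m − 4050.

m^3 − 16m^2 + 85m − 150

Euclidean algorithm in ℚ[m]:
  4m^4 − 48m^3 + 84m^2 + 760m − 2400 = (4/3)(3m^4 − 21m^3 − 177m^2 + 1845m − 4050) + (−20m^3 + 320m^2 − 1700m + 3000)
  3m^4 − 21m^3 − 177m^2 + 1845m − 4050 = (−(3/20)m − 27/20)(−20m^3 + 320m^2 − 1700m + 3000) + (0)
Last nonzero remainder: −20m^3 + 320m^2 − 1700m + 3000. Dividing through by −20 gives the monic gcd m^3 − 16m^2 + 85m − 150.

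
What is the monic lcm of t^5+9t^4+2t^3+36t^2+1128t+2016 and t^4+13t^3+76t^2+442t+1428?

t^7+9t^6+36t^5+342t^4+1196t^3+3240t^2+38352t+68544

By polynomial division,
  t^5+9t^4+2t^3+36t^2+1128t+2016 = (t−4)(t^4+13t^3+76t^2+442t+1428) + (−22t^3−102t^2+1468t+7728)
  t^4+13t^3+76t^2+442t+1428 = (−(1/22)t−46/121)(−22t^3−102t^2+1468t+7728) + ((12578/121)t^2+(163514/121)t+528276/121)
  −22t^3−102t^2+1468t+7728 = (−(1331/6289)t+11132/6289)((12578/121)t^2+(163514/121)t+528276/121) + (0)
Last nonzero remainder: (12578/121)t^2+(163514/121)t+528276/121. Dividing through by 12578/121 gives the monic gcd t^2+13t+42.
Then lcm(f, g) = f·g / gcd(f, g); expanding and making the result monic gives the answer.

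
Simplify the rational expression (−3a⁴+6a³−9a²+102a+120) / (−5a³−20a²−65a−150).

By polynomial division,
  −3a⁴+6a³−9a²+102a+120 = ((3/5)a−18/5)(−5a³−20a²−65a−150) + (−42a²−42a−420)
  −5a³−20a²−65a−150 = ((5/42)a+5/14)(−42a²−42a−420) + (0)
Last nonzero remainder: −42a²−42a−420. Dividing through by −42 gives the monic gcd a²+a+10.
Cancel a²+a+10 from numerator and denominator to get the reduced form.

(3a²−9a−12)/(5a+15)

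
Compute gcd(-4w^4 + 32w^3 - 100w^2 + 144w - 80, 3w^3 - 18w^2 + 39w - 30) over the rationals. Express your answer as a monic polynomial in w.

By polynomial division,
  -4w^4 + 32w^3 - 100w^2 + 144w - 80 = (-(4/3)w + 8/3)(3w^3 - 18w^2 + 39w - 30) + (0)
Last nonzero remainder: 3w^3 - 18w^2 + 39w - 30. Dividing through by 3 gives the monic gcd w^3 - 6w^2 + 13w - 10.

w^3 - 6w^2 + 13w - 10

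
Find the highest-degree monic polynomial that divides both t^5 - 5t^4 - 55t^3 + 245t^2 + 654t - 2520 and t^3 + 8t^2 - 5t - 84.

By polynomial division,
  t^5 - 5t^4 - 55t^3 + 245t^2 + 654t - 2520 = (t^2 - 13t + 54)(t^3 + 8t^2 - 5t - 84) + (-168t^2 - 168t + 2016)
  t^3 + 8t^2 - 5t - 84 = (-(1/168)t - 1/24)(-168t^2 - 168t + 2016) + (0)
Last nonzero remainder: -168t^2 - 168t + 2016. Dividing through by -168 gives the monic gcd t^2 + t - 12.

t^2 + t - 12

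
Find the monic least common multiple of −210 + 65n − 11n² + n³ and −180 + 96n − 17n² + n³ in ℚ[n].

Euclidean algorithm in ℚ[n]:
  n³ − 11n² + 65n − 210 = (n³ − 17n² + 96n − 180) + (6n² − 31n − 30)
  n³ − 17n² + 96n − 180 = ((1/6)n − 71/36)(6n² − 31n − 30) + ((1435/36)n − 1435/6)
  6n² − 31n − 30 = ((216/1435)n + 36/287)((1435/36)n − 1435/6) + (0)
Last nonzero remainder: (1435/36)n − 1435/6. Dividing through by 1435/36 gives the monic gcd n − 6.
Then lcm(f, g) = f·g / gcd(f, g); expanding and making the result monic gives the answer.

−6300 + 4260n − 1255n² + 216n³ − 22n⁴ + n⁵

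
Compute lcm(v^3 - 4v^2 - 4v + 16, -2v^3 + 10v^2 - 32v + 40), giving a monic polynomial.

v^5 - 7v^4 + 18v^3 - 12v^2 - 88v + 160

Euclidean algorithm in ℚ[v]:
  v^3 - 4v^2 - 4v + 16 = (-1/2)(-2v^3 + 10v^2 - 32v + 40) + (v^2 - 20v + 36)
  -2v^3 + 10v^2 - 32v + 40 = (-2v - 30)(v^2 - 20v + 36) + (-560v + 1120)
  v^2 - 20v + 36 = (-(1/560)v + 9/280)(-560v + 1120) + (0)
Last nonzero remainder: -560v + 1120. Dividing through by -560 gives the monic gcd v - 2.
Then lcm(f, g) = f·g / gcd(f, g); expanding and making the result monic gives the answer.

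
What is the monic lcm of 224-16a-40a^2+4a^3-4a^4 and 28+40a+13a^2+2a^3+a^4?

-56-52a+14a^2+9a^3+a^5

Repeated division with remainder:
  -4a^4+4a^3-40a^2-16a+224 = (-4)(a^4+2a^3+13a^2+40a+28) + (12a^3+12a^2+144a+336)
  a^4+2a^3+13a^2+40a+28 = ((1/12)a+1/12)(12a^3+12a^2+144a+336) + (0)
Last nonzero remainder: 12a^3+12a^2+144a+336. Dividing through by 12 gives the monic gcd a^3+a^2+12a+28.
Then lcm(f, g) = f·g / gcd(f, g); expanding and making the result monic gives the answer.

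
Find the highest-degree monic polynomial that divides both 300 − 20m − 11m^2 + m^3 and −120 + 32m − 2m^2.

60 − 16m + m^2

Apply the Euclidean algorithm:
  m^3 − 11m^2 − 20m + 300 = (−(1/2)m − 5/2)(−2m^2 + 32m − 120) + (0)
Last nonzero remainder: −2m^2 + 32m − 120. Dividing through by −2 gives the monic gcd m^2 − 16m + 60.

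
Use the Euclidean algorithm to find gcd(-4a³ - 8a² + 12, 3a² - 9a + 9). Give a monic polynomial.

1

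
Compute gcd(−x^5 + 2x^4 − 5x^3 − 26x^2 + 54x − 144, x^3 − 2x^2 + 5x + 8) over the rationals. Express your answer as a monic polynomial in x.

Apply the Euclidean algorithm:
  −x^5 + 2x^4 − 5x^3 − 26x^2 + 54x − 144 = (−x^2)(x^3 − 2x^2 + 5x + 8) + (−18x^2 + 54x − 144)
  x^3 − 2x^2 + 5x + 8 = (−(1/18)x − 1/18)(−18x^2 + 54x − 144) + (0)
Last nonzero remainder: −18x^2 + 54x − 144. Dividing through by −18 gives the monic gcd x^2 − 3x + 8.

x^2 − 3x + 8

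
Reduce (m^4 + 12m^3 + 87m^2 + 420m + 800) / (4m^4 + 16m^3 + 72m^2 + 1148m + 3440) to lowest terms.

(m^2 + 3m + 40)/(4m^2 − 20m + 172)

Repeated division with remainder:
  m^4 + 12m^3 + 87m^2 + 420m + 800 = (1/4)(4m^4 + 16m^3 + 72m^2 + 1148m + 3440) + (8m^3 + 69m^2 + 133m − 60)
  4m^4 + 16m^3 + 72m^2 + 1148m + 3440 = ((1/2)m − 37/16)(8m^3 + 69m^2 + 133m − 60) + ((2641/16)m^2 + (23769/16)m + 13205/4)
  8m^3 + 69m^2 + 133m − 60 = ((128/2641)m − 48/2641)((2641/16)m^2 + (23769/16)m + 13205/4) + (0)
Last nonzero remainder: (2641/16)m^2 + (23769/16)m + 13205/4. Dividing through by 2641/16 gives the monic gcd m^2 + 9m + 20.
Cancel m^2 + 9m + 20 from numerator and denominator to get the reduced form.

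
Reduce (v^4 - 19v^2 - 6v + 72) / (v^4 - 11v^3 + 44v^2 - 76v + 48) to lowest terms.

Apply the Euclidean algorithm:
  v^4 - 19v^2 - 6v + 72 = (v^4 - 11v^3 + 44v^2 - 76v + 48) + (11v^3 - 63v^2 + 70v + 24)
  v^4 - 11v^3 + 44v^2 - 76v + 48 = ((1/11)v - 58/121)(11v^3 - 63v^2 + 70v + 24) + ((900/121)v^2 - (5400/121)v + 7200/121)
  11v^3 - 63v^2 + 70v + 24 = ((1331/900)v + 121/300)((900/121)v^2 - (5400/121)v + 7200/121) + (0)
Last nonzero remainder: (900/121)v^2 - (5400/121)v + 7200/121. Dividing through by 900/121 gives the monic gcd v^2 - 6v + 8.
Cancel v^2 - 6v + 8 from numerator and denominator to get the reduced form.

(v^2 + 6v + 9)/(v^2 - 5v + 6)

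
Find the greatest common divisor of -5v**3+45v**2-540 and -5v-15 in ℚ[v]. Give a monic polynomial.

Euclidean algorithm in ℚ[v]:
  -5v**3+45v**2-540 = (v**2-12v+36)(-5v-15) + (0)
Last nonzero remainder: -5v-15. Dividing through by -5 gives the monic gcd v+3.

v+3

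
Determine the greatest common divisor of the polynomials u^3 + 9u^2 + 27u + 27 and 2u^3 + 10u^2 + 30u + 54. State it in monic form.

Apply the Euclidean algorithm:
  u^3 + 9u^2 + 27u + 27 = (1/2)(2u^3 + 10u^2 + 30u + 54) + (4u^2 + 12u)
  2u^3 + 10u^2 + 30u + 54 = ((1/2)u + 1)(4u^2 + 12u) + (18u + 54)
  4u^2 + 12u = ((2/9)u)(18u + 54) + (0)
Last nonzero remainder: 18u + 54. Dividing through by 18 gives the monic gcd u + 3.

u + 3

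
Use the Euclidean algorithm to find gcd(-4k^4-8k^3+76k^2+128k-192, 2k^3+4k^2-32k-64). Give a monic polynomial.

Euclidean algorithm in ℚ[k]:
  -4k^4-8k^3+76k^2+128k-192 = (-2k)(2k^3+4k^2-32k-64) + (12k^2-192)
  2k^3+4k^2-32k-64 = ((1/6)k+1/3)(12k^2-192) + (0)
Last nonzero remainder: 12k^2-192. Dividing through by 12 gives the monic gcd k^2-16.

k^2-16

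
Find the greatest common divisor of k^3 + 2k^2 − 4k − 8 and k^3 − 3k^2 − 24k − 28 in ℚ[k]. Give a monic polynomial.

Apply the Euclidean algorithm:
  k^3 + 2k^2 − 4k − 8 = (k^3 − 3k^2 − 24k − 28) + (5k^2 + 20k + 20)
  k^3 − 3k^2 − 24k − 28 = ((1/5)k − 7/5)(5k^2 + 20k + 20) + (0)
Last nonzero remainder: 5k^2 + 20k + 20. Dividing through by 5 gives the monic gcd k^2 + 4k + 4.

k^2 + 4k + 4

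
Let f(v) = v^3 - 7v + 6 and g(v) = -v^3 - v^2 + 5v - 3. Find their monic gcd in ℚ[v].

v^2 + 2v - 3

Repeated division with remainder:
  v^3 - 7v + 6 = (-1)(-v^3 - v^2 + 5v - 3) + (-v^2 - 2v + 3)
  -v^3 - v^2 + 5v - 3 = (v - 1)(-v^2 - 2v + 3) + (0)
Last nonzero remainder: -v^2 - 2v + 3. Dividing through by -1 gives the monic gcd v^2 + 2v - 3.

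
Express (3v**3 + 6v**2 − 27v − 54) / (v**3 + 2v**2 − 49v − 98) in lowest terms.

(3v**2 − 27)/(v**2 − 49)

By polynomial division,
  3v**3 + 6v**2 − 27v − 54 = (3)(v**3 + 2v**2 − 49v − 98) + (120v + 240)
  v**3 + 2v**2 − 49v − 98 = ((1/120)v**2 − 49/120)(120v + 240) + (0)
Last nonzero remainder: 120v + 240. Dividing through by 120 gives the monic gcd v + 2.
Cancel v + 2 from numerator and denominator to get the reduced form.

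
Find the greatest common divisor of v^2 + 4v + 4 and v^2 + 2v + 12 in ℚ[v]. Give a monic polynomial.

1

By polynomial division,
  v^2 + 4v + 4 = (v^2 + 2v + 12) + (2v - 8)
  v^2 + 2v + 12 = ((1/2)v + 3)(2v - 8) + (36)
  2v - 8 = ((1/18)v - 2/9)(36) + (0)
The last nonzero remainder is the constant 36, so the polynomials are coprime and gcd = 1.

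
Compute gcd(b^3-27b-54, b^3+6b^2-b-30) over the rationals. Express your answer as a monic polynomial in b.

b+3

By polynomial division,
  b^3-27b-54 = (b^3+6b^2-b-30) + (-6b^2-26b-24)
  b^3+6b^2-b-30 = (-(1/6)b-5/18)(-6b^2-26b-24) + (-(110/9)b-110/3)
  -6b^2-26b-24 = ((27/55)b+36/55)(-(110/9)b-110/3) + (0)
Last nonzero remainder: -(110/9)b-110/3. Dividing through by -110/9 gives the monic gcd b+3.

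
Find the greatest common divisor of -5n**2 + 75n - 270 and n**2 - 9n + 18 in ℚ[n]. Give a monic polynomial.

n - 6

Apply the Euclidean algorithm:
  -5n**2 + 75n - 270 = (-5)(n**2 - 9n + 18) + (30n - 180)
  n**2 - 9n + 18 = ((1/30)n - 1/10)(30n - 180) + (0)
Last nonzero remainder: 30n - 180. Dividing through by 30 gives the monic gcd n - 6.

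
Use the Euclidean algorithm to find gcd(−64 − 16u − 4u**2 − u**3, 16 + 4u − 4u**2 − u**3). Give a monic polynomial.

4 + u

Apply the Euclidean algorithm:
  −u**3 − 4u**2 − 16u − 64 = (−u**3 − 4u**2 + 4u + 16) + (−20u − 80)
  −u**3 − 4u**2 + 4u + 16 = ((1/20)u**2 − 1/5)(−20u − 80) + (0)
Last nonzero remainder: −20u − 80. Dividing through by −20 gives the monic gcd u + 4.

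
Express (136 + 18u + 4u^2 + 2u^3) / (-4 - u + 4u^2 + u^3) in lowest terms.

Repeated division with remainder:
  2u^3 + 4u^2 + 18u + 136 = (2)(u^3 + 4u^2 - u - 4) + (-4u^2 + 20u + 144)
  u^3 + 4u^2 - u - 4 = (-(1/4)u - 9/4)(-4u^2 + 20u + 144) + (80u + 320)
  -4u^2 + 20u + 144 = (-(1/20)u + 9/20)(80u + 320) + (0)
Last nonzero remainder: 80u + 320. Dividing through by 80 gives the monic gcd u + 4.
Cancel u + 4 from numerator and denominator to get the reduced form.

(34 - 4u + 2u^2)/(-1 + u^2)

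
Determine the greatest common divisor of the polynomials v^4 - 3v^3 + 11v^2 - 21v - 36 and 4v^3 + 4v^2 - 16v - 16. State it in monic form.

v + 1

Repeated division with remainder:
  v^4 - 3v^3 + 11v^2 - 21v - 36 = ((1/4)v - 1)(4v^3 + 4v^2 - 16v - 16) + (19v^2 - 33v - 52)
  4v^3 + 4v^2 - 16v - 16 = ((4/19)v + 208/361)(19v^2 - 33v - 52) + ((5040/361)v + 5040/361)
  19v^2 - 33v - 52 = ((6859/5040)v - 4693/1260)((5040/361)v + 5040/361) + (0)
Last nonzero remainder: (5040/361)v + 5040/361. Dividing through by 5040/361 gives the monic gcd v + 1.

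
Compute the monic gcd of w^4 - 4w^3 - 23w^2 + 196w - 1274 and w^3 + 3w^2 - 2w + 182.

w^3 + 3w^2 - 2w + 182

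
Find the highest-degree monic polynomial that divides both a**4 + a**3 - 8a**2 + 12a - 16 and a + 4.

Euclidean algorithm in ℚ[a]:
  a**4 + a**3 - 8a**2 + 12a - 16 = (a**3 - 3a**2 + 4a - 4)(a + 4) + (0)
The last nonzero remainder a + 4 is already monic.

a + 4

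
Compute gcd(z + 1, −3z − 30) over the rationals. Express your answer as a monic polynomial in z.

1

Repeated division with remainder:
  z + 1 = (−1/3)(−3z − 30) + (−9)
  −3z − 30 = ((1/3)z + 10/3)(−9) + (0)
The last nonzero remainder is the constant −9, so the polynomials are coprime and gcd = 1.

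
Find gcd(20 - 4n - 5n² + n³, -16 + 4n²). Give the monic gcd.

Euclidean algorithm in ℚ[n]:
  n³ - 5n² - 4n + 20 = ((1/4)n - 5/4)(4n² - 16) + (0)
Last nonzero remainder: 4n² - 16. Dividing through by 4 gives the monic gcd n² - 4.

-4 + n²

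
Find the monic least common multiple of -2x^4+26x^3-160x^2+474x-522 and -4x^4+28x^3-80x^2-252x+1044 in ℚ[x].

Apply the Euclidean algorithm:
  -2x^4+26x^3-160x^2+474x-522 = (1/2)(-4x^4+28x^3-80x^2-252x+1044) + (12x^3-120x^2+600x-1044)
  -4x^4+28x^3-80x^2-252x+1044 = (-(1/3)x-1)(12x^3-120x^2+600x-1044) + (0)
Last nonzero remainder: 12x^3-120x^2+600x-1044. Dividing through by 12 gives the monic gcd x^3-10x^2+50x-87.
Then lcm(f, g) = f·g / gcd(f, g); expanding and making the result monic gives the answer.

x^5-10x^4+41x^3+3x^2-450x+783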